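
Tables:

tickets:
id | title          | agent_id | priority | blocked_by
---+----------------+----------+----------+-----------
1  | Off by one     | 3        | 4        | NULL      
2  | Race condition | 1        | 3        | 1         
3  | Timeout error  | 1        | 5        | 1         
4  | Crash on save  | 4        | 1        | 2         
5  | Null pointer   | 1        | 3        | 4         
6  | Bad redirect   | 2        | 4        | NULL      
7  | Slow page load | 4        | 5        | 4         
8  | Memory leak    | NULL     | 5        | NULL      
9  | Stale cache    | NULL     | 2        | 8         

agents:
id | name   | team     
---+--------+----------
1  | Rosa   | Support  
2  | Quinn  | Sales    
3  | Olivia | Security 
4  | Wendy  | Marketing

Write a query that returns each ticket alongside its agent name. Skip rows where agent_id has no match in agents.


INNER JOIN keeps only tickets rows whose agent_id matches an id in agents. Walk through each ticket:
  - ticket 1 (Off by one): agent_id=3 -> matches Olivia
  - ticket 2 (Race condition): agent_id=1 -> matches Rosa
  - ticket 3 (Timeout error): agent_id=1 -> matches Rosa
  - ticket 4 (Crash on save): agent_id=4 -> matches Wendy
  - ticket 5 (Null pointer): agent_id=1 -> matches Rosa
  - ticket 6 (Bad redirect): agent_id=2 -> matches Quinn
  - ticket 7 (Slow page load): agent_id=4 -> matches Wendy
  - ticket 8 (Memory leak): agent_id=NULL, no match -> dropped
  - ticket 9 (Stale cache): agent_id=NULL, no match -> dropped
So 2 of 9 rows are dropped.

SQL:
SELECT a.title, b.name AS agent
FROM tickets a
INNER JOIN agents b ON a.agent_id = b.id

Result:
title          | agent 
---------------+-------
Off by one     | Olivia
Race condition | Rosa  
Timeout error  | Rosa  
Crash on save  | Wendy 
Null pointer   | Rosa  
Bad redirect   | Quinn 
Slow page load | Wendy 


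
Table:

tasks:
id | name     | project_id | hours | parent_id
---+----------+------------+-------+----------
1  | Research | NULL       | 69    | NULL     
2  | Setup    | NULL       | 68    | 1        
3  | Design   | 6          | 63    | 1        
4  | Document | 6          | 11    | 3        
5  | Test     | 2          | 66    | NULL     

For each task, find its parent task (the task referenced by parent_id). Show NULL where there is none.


This is a self-join: tasks is joined to a second copy of itself, matching each row's parent_id to another row's id. Use LEFT JOIN so rows with parent_id=NULL are kept.
  - task 1 (Research): parent_id=NULL -> NULL
  - task 2 (Setup): parent_id=1 -> Research
  - task 3 (Design): parent_id=1 -> Research
  - task 4 (Document): parent_id=3 -> Design
  - task 5 (Test): parent_id=NULL -> NULL

SQL:
SELECT a.name AS item, b.name AS parent
FROM tasks a
LEFT JOIN tasks b ON a.parent_id = b.id

Result:
item     | parent  
---------+---------
Research | NULL    
Setup    | Research
Design   | Research
Document | Design  
Test     | NULL    


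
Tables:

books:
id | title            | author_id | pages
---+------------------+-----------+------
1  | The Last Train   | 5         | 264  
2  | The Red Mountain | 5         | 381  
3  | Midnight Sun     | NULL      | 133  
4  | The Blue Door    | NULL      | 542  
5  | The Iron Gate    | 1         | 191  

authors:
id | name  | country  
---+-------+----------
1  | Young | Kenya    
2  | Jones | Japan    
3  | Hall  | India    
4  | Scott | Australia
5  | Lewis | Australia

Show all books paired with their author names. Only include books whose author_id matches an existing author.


INNER JOIN keeps only books rows whose author_id matches an id in authors. Walk through each book:
  - book 1 (The Last Train): author_id=5 -> matches Lewis
  - book 2 (The Red Mountain): author_id=5 -> matches Lewis
  - book 3 (Midnight Sun): author_id=NULL, no match -> dropped
  - book 4 (The Blue Door): author_id=NULL, no match -> dropped
  - book 5 (The Iron Gate): author_id=1 -> matches Young
So 2 of 5 rows are dropped.

SQL:
SELECT a.title, b.name AS author
FROM books a
INNER JOIN authors b ON a.author_id = b.id

Result:
title            | author
-----------------+-------
The Last Train   | Lewis 
The Red Mountain | Lewis 
The Iron Gate    | Young 


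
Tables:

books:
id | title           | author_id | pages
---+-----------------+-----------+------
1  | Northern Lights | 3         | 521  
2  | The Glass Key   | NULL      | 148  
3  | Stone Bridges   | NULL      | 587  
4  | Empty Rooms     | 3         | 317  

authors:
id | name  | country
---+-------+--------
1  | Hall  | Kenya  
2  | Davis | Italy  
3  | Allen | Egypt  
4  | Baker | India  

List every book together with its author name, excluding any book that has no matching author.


INNER JOIN keeps only books rows whose author_id matches an id in authors. Walk through each book:
  - book 1 (Northern Lights): author_id=3 -> matches Allen
  - book 2 (The Glass Key): author_id=NULL, no match -> dropped
  - book 3 (Stone Bridges): author_id=NULL, no match -> dropped
  - book 4 (Empty Rooms): author_id=3 -> matches Allen
So 2 of 4 rows are dropped.

SQL:
SELECT a.title, b.name AS author
FROM books a
INNER JOIN authors b ON a.author_id = b.id

Result:
title           | author
----------------+-------
Northern Lights | Allen 
Empty Rooms     | Allen 


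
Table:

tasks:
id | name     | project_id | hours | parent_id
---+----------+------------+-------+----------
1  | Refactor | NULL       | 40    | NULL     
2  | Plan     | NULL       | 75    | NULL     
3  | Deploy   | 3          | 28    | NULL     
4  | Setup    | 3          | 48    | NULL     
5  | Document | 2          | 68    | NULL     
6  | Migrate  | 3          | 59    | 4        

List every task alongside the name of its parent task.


This is a self-join: tasks is joined to a second copy of itself, matching each row's parent_id to another row's id. Use LEFT JOIN so rows with parent_id=NULL are kept.
  - task 1 (Refactor): parent_id=NULL -> NULL
  - task 2 (Plan): parent_id=NULL -> NULL
  - task 3 (Deploy): parent_id=NULL -> NULL
  - task 4 (Setup): parent_id=NULL -> NULL
  - task 5 (Document): parent_id=NULL -> NULL
  - task 6 (Migrate): parent_id=4 -> Setup

SQL:
SELECT a.name AS item, b.name AS parent
FROM tasks a
LEFT JOIN tasks b ON a.parent_id = b.id

Result:
item     | parent
---------+-------
Refactor | NULL  
Plan     | NULL  
Deploy   | NULL  
Setup    | NULL  
Document | NULL  
Migrate  | Setup 


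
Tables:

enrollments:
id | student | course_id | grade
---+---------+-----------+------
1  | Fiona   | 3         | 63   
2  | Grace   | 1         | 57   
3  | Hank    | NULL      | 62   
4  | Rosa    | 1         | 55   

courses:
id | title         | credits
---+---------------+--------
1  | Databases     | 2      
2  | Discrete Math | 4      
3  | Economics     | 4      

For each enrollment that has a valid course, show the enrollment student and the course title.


INNER JOIN keeps only enrollments rows whose course_id matches an id in courses. Walk through each enrollment:
  - enrollment 1 (Fiona): course_id=3 -> matches Economics
  - enrollment 2 (Grace): course_id=1 -> matches Databases
  - enrollment 3 (Hank): course_id=NULL, no match -> dropped
  - enrollment 4 (Rosa): course_id=1 -> matches Databases
So 1 of 4 rows is dropped.

SQL:
SELECT a.student, b.title AS course
FROM enrollments a
INNER JOIN courses b ON a.course_id = b.id

Result:
student | course   
--------+----------
Fiona   | Economics
Grace   | Databases
Rosa    | Databases


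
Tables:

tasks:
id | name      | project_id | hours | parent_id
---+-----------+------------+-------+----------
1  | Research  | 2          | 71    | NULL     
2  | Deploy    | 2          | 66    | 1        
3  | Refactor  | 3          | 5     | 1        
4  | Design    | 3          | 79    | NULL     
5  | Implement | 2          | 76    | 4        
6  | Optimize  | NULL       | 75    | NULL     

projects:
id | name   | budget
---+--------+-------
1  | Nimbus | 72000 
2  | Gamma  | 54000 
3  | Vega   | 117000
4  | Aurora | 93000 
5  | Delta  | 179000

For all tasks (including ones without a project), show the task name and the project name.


LEFT JOIN keeps every row from tasks (the left table); where project_id has no match in projects, the project columns become NULL. Walk through each task:
  - task 1 (Research): project_id=2 -> matches Gamma
  - task 2 (Deploy): project_id=2 -> matches Gamma
  - task 3 (Refactor): project_id=3 -> matches Vega
  - task 4 (Design): project_id=3 -> matches Vega
  - task 5 (Implement): project_id=2 -> matches Gamma
  - task 6 (Optimize): project_id=NULL, no match -> kept with NULL
All 6 rows appear; 1 has NULL project.

SQL:
SELECT a.name, b.name AS project
FROM tasks a
LEFT JOIN projects b ON a.project_id = b.id

Result:
name      | project
----------+--------
Research  | Gamma  
Deploy    | Gamma  
Refactor  | Vega   
Design    | Vega   
Implement | Gamma  
Optimize  | NULL   


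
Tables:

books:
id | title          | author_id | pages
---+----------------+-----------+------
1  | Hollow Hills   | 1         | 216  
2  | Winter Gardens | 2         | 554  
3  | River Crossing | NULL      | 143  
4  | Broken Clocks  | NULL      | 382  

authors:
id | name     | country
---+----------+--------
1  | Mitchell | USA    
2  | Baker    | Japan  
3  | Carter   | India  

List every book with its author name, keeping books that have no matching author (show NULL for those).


LEFT JOIN keeps every row from books (the left table); where author_id has no match in authors, the author columns become NULL. Walk through each book:
  - book 1 (Hollow Hills): author_id=1 -> matches Mitchell
  - book 2 (Winter Gardens): author_id=2 -> matches Baker
  - book 3 (River Crossing): author_id=NULL, no match -> kept with NULL
  - book 4 (Broken Clocks): author_id=NULL, no match -> kept with NULL
All 4 rows appear; 2 have NULL author.

SQL:
SELECT a.title, b.name AS author
FROM books a
LEFT JOIN authors b ON a.author_id = b.id

Result:
title          | author  
---------------+---------
Hollow Hills   | Mitchell
Winter Gardens | Baker   
River Crossing | NULL    
Broken Clocks  | NULL    


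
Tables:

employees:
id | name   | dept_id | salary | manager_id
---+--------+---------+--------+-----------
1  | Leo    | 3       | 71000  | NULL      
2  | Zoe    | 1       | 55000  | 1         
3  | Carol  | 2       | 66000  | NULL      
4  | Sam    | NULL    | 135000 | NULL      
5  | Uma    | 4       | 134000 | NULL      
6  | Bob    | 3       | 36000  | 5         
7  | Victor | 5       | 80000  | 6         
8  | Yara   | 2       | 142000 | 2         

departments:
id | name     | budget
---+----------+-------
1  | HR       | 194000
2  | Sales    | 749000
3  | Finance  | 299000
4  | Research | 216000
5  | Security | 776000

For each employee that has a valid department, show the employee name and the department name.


INNER JOIN keeps only employees rows whose dept_id matches an id in departments. Walk through each employee:
  - employee 1 (Leo): dept_id=3 -> matches Finance
  - employee 2 (Zoe): dept_id=1 -> matches HR
  - employee 3 (Carol): dept_id=2 -> matches Sales
  - employee 4 (Sam): dept_id=NULL, no match -> dropped
  - employee 5 (Uma): dept_id=4 -> matches Research
  - employee 6 (Bob): dept_id=3 -> matches Finance
  - employee 7 (Victor): dept_id=5 -> matches Security
  - employee 8 (Yara): dept_id=2 -> matches Sales
So 1 of 8 rows is dropped.

SQL:
SELECT a.name, b.name AS department
FROM employees a
INNER JOIN departments b ON a.dept_id = b.id

Result:
name   | department
-------+-----------
Leo    | Finance   
Zoe    | HR        
Carol  | Sales     
Uma    | Research  
Bob    | Finance   
Victor | Security  
Yara   | Sales     


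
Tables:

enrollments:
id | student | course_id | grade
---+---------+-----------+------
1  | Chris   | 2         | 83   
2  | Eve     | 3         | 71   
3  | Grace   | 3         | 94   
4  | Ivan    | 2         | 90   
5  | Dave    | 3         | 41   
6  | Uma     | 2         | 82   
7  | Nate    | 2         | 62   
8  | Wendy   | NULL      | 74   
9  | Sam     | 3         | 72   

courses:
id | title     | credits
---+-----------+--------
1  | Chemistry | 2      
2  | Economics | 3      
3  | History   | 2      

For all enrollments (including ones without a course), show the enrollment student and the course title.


LEFT JOIN keeps every row from enrollments (the left table); where course_id has no match in courses, the course columns become NULL. Walk through each enrollment:
  - enrollment 1 (Chris): course_id=2 -> matches Economics
  - enrollment 2 (Eve): course_id=3 -> matches History
  - enrollment 3 (Grace): course_id=3 -> matches History
  - enrollment 4 (Ivan): course_id=2 -> matches Economics
  - enrollment 5 (Dave): course_id=3 -> matches History
  - enrollment 6 (Uma): course_id=2 -> matches Economics
  - enrollment 7 (Nate): course_id=2 -> matches Economics
  - enrollment 8 (Wendy): course_id=NULL, no match -> kept with NULL
  - enrollment 9 (Sam): course_id=3 -> matches History
All 9 rows appear; 1 has NULL course.

SQL:
SELECT a.student, b.title AS course
FROM enrollments a
LEFT JOIN courses b ON a.course_id = b.id

Result:
student | course   
--------+----------
Chris   | Economics
Eve     | History  
Grace   | History  
Ivan    | Economics
Dave    | History  
Uma     | Economics
Nate    | Economics
Wendy   | NULL     
Sam     | History  


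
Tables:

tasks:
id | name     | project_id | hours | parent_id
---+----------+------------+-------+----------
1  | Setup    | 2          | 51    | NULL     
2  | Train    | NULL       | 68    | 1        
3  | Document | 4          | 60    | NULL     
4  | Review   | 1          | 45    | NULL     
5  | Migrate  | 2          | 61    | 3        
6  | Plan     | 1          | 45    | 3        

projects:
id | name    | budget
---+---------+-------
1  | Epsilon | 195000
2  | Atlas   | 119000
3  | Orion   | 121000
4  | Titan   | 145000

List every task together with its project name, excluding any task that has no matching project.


INNER JOIN keeps only tasks rows whose project_id matches an id in projects. Walk through each task:
  - task 1 (Setup): project_id=2 -> matches Atlas
  - task 2 (Train): project_id=NULL, no match -> dropped
  - task 3 (Document): project_id=4 -> matches Titan
  - task 4 (Review): project_id=1 -> matches Epsilon
  - task 5 (Migrate): project_id=2 -> matches Atlas
  - task 6 (Plan): project_id=1 -> matches Epsilon
So 1 of 6 rows is dropped.

SQL:
SELECT a.name, b.name AS project
FROM tasks a
INNER JOIN projects b ON a.project_id = b.id

Result:
name     | project
---------+--------
Setup    | Atlas  
Document | Titan  
Review   | Epsilon
Migrate  | Atlas  
Plan     | Epsilon


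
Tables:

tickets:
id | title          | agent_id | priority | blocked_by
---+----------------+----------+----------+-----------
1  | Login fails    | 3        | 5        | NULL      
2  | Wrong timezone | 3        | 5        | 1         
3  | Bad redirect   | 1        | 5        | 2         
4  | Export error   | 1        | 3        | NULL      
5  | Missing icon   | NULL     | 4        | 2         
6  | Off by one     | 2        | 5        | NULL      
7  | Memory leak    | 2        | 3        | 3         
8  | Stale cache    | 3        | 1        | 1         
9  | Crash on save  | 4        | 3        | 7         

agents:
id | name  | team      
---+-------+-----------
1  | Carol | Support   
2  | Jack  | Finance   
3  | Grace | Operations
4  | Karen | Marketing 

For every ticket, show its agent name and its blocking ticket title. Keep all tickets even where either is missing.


Two LEFT JOINs from the same base table tickets: one to agents via agent_id, one to tickets itself via blocked_by. Both are LEFT so every ticket is preserved.
Match against agents:
  - ticket 1 (Login fails): agent_id=3 -> matches Grace
  - ticket 2 (Wrong timezone): agent_id=3 -> matches Grace
  - ticket 3 (Bad redirect): agent_id=1 -> matches Carol
  - ticket 4 (Export error): agent_id=1 -> matches Carol
  - ticket 5 (Missing icon): agent_id=NULL, no match -> kept with NULL
  - ticket 6 (Off by one): agent_id=2 -> matches Jack
  - ticket 7 (Memory leak): agent_id=2 -> matches Jack
  - ticket 8 (Stale cache): agent_id=3 -> matches Grace
  - ticket 9 (Crash on save): agent_id=4 -> matches Karen
Match against tickets (self):
  - ticket 1 (Login fails): blocked_by=NULL -> NULL
  - ticket 2 (Wrong timezone): blocked_by=1 -> Login fails
  - ticket 3 (Bad redirect): blocked_by=2 -> Wrong timezone
  - ticket 4 (Export error): blocked_by=NULL -> NULL
  - ticket 5 (Missing icon): blocked_by=2 -> Wrong timezone
  - ticket 6 (Off by one): blocked_by=NULL -> NULL
  - ticket 7 (Memory leak): blocked_by=3 -> Bad redirect
  - ticket 8 (Stale cache): blocked_by=1 -> Login fails
  - ticket 9 (Crash on save): blocked_by=7 -> Memory leak

SQL:
SELECT a.title, b.name AS agent, c.title AS blocked_by
FROM tickets a
LEFT JOIN agents b ON a.agent_id = b.id
LEFT JOIN tickets c ON a.blocked_by = c.id

Result:
title          | agent | blocked_by    
---------------+-------+---------------
Login fails    | Grace | NULL          
Wrong timezone | Grace | Login fails   
Bad redirect   | Carol | Wrong timezone
Export error   | Carol | NULL          
Missing icon   | NULL  | Wrong timezone
Off by one     | Jack  | NULL          
Memory leak    | Jack  | Bad redirect  
Stale cache    | Grace | Login fails   
Crash on save  | Karen | Memory leak   


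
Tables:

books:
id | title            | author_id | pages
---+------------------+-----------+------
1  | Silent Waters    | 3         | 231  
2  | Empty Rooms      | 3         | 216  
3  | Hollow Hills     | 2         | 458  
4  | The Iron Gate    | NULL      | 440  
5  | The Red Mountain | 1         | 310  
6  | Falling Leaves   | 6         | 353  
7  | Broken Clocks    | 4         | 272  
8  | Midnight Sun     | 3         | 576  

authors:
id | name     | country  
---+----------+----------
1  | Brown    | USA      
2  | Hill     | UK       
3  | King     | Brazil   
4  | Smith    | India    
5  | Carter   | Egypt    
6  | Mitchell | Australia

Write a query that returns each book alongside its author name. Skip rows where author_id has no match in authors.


INNER JOIN keeps only books rows whose author_id matches an id in authors. Walk through each book:
  - book 1 (Silent Waters): author_id=3 -> matches King
  - book 2 (Empty Rooms): author_id=3 -> matches King
  - book 3 (Hollow Hills): author_id=2 -> matches Hill
  - book 4 (The Iron Gate): author_id=NULL, no match -> dropped
  - book 5 (The Red Mountain): author_id=1 -> matches Brown
  - book 6 (Falling Leaves): author_id=6 -> matches Mitchell
  - book 7 (Broken Clocks): author_id=4 -> matches Smith
  - book 8 (Midnight Sun): author_id=3 -> matches King
So 1 of 8 rows is dropped.

SQL:
SELECT a.title, b.name AS author
FROM books a
INNER JOIN authors b ON a.author_id = b.id

Result:
title            | author  
-----------------+---------
Silent Waters    | King    
Empty Rooms      | King    
Hollow Hills     | Hill    
The Red Mountain | Brown   
Falling Leaves   | Mitchell
Broken Clocks    | Smith   
Midnight Sun     | King    


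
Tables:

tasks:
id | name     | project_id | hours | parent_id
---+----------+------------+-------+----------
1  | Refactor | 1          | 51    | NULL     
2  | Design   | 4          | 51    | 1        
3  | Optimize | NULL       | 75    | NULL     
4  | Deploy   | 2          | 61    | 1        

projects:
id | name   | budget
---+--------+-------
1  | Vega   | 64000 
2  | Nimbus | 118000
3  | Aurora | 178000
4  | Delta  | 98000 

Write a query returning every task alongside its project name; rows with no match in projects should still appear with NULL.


LEFT JOIN keeps every row from tasks (the left table); where project_id has no match in projects, the project columns become NULL. Walk through each task:
  - task 1 (Refactor): project_id=1 -> matches Vega
  - task 2 (Design): project_id=4 -> matches Delta
  - task 3 (Optimize): project_id=NULL, no match -> kept with NULL
  - task 4 (Deploy): project_id=2 -> matches Nimbus
All 4 rows appear; 1 has NULL project.

SQL:
SELECT a.name, b.name AS project
FROM tasks a
LEFT JOIN projects b ON a.project_id = b.id

Result:
name     | project
---------+--------
Refactor | Vega   
Design   | Delta  
Optimize | NULL   
Deploy   | Nimbus 


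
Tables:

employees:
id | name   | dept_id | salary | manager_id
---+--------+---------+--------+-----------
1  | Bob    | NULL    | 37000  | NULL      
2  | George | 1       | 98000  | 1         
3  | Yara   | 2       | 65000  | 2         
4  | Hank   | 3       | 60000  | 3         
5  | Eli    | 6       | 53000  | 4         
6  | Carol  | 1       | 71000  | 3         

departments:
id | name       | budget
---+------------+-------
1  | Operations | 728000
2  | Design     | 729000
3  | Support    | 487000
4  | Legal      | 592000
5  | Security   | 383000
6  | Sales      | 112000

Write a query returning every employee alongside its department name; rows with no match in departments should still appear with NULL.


LEFT JOIN keeps every row from employees (the left table); where dept_id has no match in departments, the department columns become NULL. Walk through each employee:
  - employee 1 (Bob): dept_id=NULL, no match -> kept with NULL
  - employee 2 (George): dept_id=1 -> matches Operations
  - employee 3 (Yara): dept_id=2 -> matches Design
  - employee 4 (Hank): dept_id=3 -> matches Support
  - employee 5 (Eli): dept_id=6 -> matches Sales
  - employee 6 (Carol): dept_id=1 -> matches Operations
All 6 rows appear; 1 has NULL department.

SQL:
SELECT a.name, b.name AS department
FROM employees a
LEFT JOIN departments b ON a.dept_id = b.id

Result:
name   | department
-------+-----------
Bob    | NULL      
George | Operations
Yara   | Design    
Hank   | Support   
Eli    | Sales     
Carol  | Operations


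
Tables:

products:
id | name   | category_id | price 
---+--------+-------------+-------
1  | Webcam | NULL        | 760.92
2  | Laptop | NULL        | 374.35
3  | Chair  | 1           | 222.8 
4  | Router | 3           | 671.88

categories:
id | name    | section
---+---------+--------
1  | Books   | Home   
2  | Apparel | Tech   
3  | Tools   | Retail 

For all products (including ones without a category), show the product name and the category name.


LEFT JOIN keeps every row from products (the left table); where category_id has no match in categories, the category columns become NULL. Walk through each product:
  - product 1 (Webcam): category_id=NULL, no match -> kept with NULL
  - product 2 (Laptop): category_id=NULL, no match -> kept with NULL
  - product 3 (Chair): category_id=1 -> matches Books
  - product 4 (Router): category_id=3 -> matches Tools
All 4 rows appear; 2 have NULL category.

SQL:
SELECT a.name, b.name AS category
FROM products a
LEFT JOIN categories b ON a.category_id = b.id

Result:
name   | category
-------+---------
Webcam | NULL    
Laptop | NULL    
Chair  | Books   
Router | Tools   


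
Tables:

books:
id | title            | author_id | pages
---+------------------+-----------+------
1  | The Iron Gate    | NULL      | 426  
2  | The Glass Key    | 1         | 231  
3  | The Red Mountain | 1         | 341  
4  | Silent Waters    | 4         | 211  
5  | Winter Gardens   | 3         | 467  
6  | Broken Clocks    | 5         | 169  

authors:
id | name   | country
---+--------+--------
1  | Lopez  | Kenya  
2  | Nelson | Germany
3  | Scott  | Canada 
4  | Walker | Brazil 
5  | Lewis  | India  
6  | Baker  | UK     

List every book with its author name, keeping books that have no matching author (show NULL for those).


LEFT JOIN keeps every row from books (the left table); where author_id has no match in authors, the author columns become NULL. Walk through each book:
  - book 1 (The Iron Gate): author_id=NULL, no match -> kept with NULL
  - book 2 (The Glass Key): author_id=1 -> matches Lopez
  - book 3 (The Red Mountain): author_id=1 -> matches Lopez
  - book 4 (Silent Waters): author_id=4 -> matches Walker
  - book 5 (Winter Gardens): author_id=3 -> matches Scott
  - book 6 (Broken Clocks): author_id=5 -> matches Lewis
All 6 rows appear; 1 has NULL author.

SQL:
SELECT a.title, b.name AS author
FROM books a
LEFT JOIN authors b ON a.author_id = b.id

Result:
title            | author
-----------------+-------
The Iron Gate    | NULL  
The Glass Key    | Lopez 
The Red Mountain | Lopez 
Silent Waters    | Walker
Winter Gardens   | Scott 
Broken Clocks    | Lewis 


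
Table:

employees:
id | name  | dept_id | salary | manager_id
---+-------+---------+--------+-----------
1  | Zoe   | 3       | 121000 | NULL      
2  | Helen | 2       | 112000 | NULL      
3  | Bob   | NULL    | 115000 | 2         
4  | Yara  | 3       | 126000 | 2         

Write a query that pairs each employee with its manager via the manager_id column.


This is a self-join: employees is joined to a second copy of itself, matching each row's manager_id to another row's id. Use LEFT JOIN so rows with manager_id=NULL are kept.
  - employee 1 (Zoe): manager_id=NULL -> NULL
  - employee 2 (Helen): manager_id=NULL -> NULL
  - employee 3 (Bob): manager_id=2 -> Helen
  - employee 4 (Yara): manager_id=2 -> Helen

SQL:
SELECT a.name AS item, b.name AS manager
FROM employees a
LEFT JOIN employees b ON a.manager_id = b.id

Result:
item  | manager
------+--------
Zoe   | NULL   
Helen | NULL   
Bob   | Helen  
Yara  | Helen  


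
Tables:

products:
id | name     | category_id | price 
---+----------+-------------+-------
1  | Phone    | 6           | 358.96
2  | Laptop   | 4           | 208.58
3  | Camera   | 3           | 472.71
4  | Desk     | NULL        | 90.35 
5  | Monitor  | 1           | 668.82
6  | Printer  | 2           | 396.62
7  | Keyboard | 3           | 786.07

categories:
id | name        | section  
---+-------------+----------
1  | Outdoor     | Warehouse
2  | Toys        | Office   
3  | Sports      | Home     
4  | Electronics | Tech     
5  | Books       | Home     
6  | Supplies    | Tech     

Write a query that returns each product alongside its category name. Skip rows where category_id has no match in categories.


INNER JOIN keeps only products rows whose category_id matches an id in categories. Walk through each product:
  - product 1 (Phone): category_id=6 -> matches Supplies
  - product 2 (Laptop): category_id=4 -> matches Electronics
  - product 3 (Camera): category_id=3 -> matches Sports
  - product 4 (Desk): category_id=NULL, no match -> dropped
  - product 5 (Monitor): category_id=1 -> matches Outdoor
  - product 6 (Printer): category_id=2 -> matches Toys
  - product 7 (Keyboard): category_id=3 -> matches Sports
So 1 of 7 rows is dropped.

SQL:
SELECT a.name, b.name AS category
FROM products a
INNER JOIN categories b ON a.category_id = b.id

Result:
name     | category   
---------+------------
Phone    | Supplies   
Laptop   | Electronics
Camera   | Sports     
Monitor  | Outdoor    
Printer  | Toys       
Keyboard | Sports     


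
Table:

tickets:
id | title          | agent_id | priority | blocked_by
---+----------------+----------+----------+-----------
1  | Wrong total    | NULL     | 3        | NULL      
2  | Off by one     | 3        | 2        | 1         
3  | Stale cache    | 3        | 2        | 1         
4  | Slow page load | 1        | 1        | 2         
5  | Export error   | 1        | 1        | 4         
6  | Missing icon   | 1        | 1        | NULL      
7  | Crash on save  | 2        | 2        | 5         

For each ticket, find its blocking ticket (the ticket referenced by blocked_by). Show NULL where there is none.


This is a self-join: tickets is joined to a second copy of itself, matching each row's blocked_by to another row's id. Use LEFT JOIN so rows with blocked_by=NULL are kept.
  - ticket 1 (Wrong total): blocked_by=NULL -> NULL
  - ticket 2 (Off by one): blocked_by=1 -> Wrong total
  - ticket 3 (Stale cache): blocked_by=1 -> Wrong total
  - ticket 4 (Slow page load): blocked_by=2 -> Off by one
  - ticket 5 (Export error): blocked_by=4 -> Slow page load
  - ticket 6 (Missing icon): blocked_by=NULL -> NULL
  - ticket 7 (Crash on save): blocked_by=5 -> Export error

SQL:
SELECT a.title AS item, b.title AS blocked_by
FROM tickets a
LEFT JOIN tickets b ON a.blocked_by = b.id

Result:
item           | blocked_by    
---------------+---------------
Wrong total    | NULL          
Off by one     | Wrong total   
Stale cache    | Wrong total   
Slow page load | Off by one    
Export error   | Slow page load
Missing icon   | NULL          
Crash on save  | Export error  


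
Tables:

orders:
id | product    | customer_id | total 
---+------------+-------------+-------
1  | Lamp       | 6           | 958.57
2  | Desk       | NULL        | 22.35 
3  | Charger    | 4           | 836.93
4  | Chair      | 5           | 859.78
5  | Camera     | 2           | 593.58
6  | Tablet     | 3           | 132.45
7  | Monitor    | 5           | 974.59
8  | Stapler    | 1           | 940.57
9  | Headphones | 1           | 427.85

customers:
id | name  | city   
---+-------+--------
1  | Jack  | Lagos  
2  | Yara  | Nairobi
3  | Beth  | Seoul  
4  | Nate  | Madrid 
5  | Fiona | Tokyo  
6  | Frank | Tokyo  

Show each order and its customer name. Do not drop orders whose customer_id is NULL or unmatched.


LEFT JOIN keeps every row from orders (the left table); where customer_id has no match in customers, the customer columns become NULL. Walk through each order:
  - order 1 (Lamp): customer_id=6 -> matches Frank
  - order 2 (Desk): customer_id=NULL, no match -> kept with NULL
  - order 3 (Charger): customer_id=4 -> matches Nate
  - order 4 (Chair): customer_id=5 -> matches Fiona
  - order 5 (Camera): customer_id=2 -> matches Yara
  - order 6 (Tablet): customer_id=3 -> matches Beth
  - order 7 (Monitor): customer_id=5 -> matches Fiona
  - order 8 (Stapler): customer_id=1 -> matches Jack
  - order 9 (Headphones): customer_id=1 -> matches Jack
All 9 rows appear; 1 has NULL customer.

SQL:
SELECT a.product, b.name AS customer
FROM orders a
LEFT JOIN customers b ON a.customer_id = b.id

Result:
product    | customer
-----------+---------
Lamp       | Frank   
Desk       | NULL    
Charger    | Nate    
Chair      | Fiona   
Camera     | Yara    
Tablet     | Beth    
Monitor    | Fiona   
Stapler    | Jack    
Headphones | Jack    


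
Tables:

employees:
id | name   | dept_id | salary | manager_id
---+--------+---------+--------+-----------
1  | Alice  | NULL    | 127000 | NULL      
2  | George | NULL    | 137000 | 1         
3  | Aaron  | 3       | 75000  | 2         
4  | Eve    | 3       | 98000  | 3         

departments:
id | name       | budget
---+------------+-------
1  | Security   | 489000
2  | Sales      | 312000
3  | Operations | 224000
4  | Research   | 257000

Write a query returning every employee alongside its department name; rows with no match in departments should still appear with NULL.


LEFT JOIN keeps every row from employees (the left table); where dept_id has no match in departments, the department columns become NULL. Walk through each employee:
  - employee 1 (Alice): dept_id=NULL, no match -> kept with NULL
  - employee 2 (George): dept_id=NULL, no match -> kept with NULL
  - employee 3 (Aaron): dept_id=3 -> matches Operations
  - employee 4 (Eve): dept_id=3 -> matches Operations
All 4 rows appear; 2 have NULL department.

SQL:
SELECT a.name, b.name AS department
FROM employees a
LEFT JOIN departments b ON a.dept_id = b.id

Result:
name   | department
-------+-----------
Alice  | NULL      
George | NULL      
Aaron  | Operations
Eve    | Operations


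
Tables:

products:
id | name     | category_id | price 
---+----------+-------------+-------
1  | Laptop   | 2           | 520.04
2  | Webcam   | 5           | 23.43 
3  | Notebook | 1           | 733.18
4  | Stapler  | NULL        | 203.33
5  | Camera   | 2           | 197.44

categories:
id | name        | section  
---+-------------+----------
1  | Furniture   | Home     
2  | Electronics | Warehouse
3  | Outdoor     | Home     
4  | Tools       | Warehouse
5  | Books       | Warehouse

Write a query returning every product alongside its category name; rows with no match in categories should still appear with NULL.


LEFT JOIN keeps every row from products (the left table); where category_id has no match in categories, the category columns become NULL. Walk through each product:
  - product 1 (Laptop): category_id=2 -> matches Electronics
  - product 2 (Webcam): category_id=5 -> matches Books
  - product 3 (Notebook): category_id=1 -> matches Furniture
  - product 4 (Stapler): category_id=NULL, no match -> kept with NULL
  - product 5 (Camera): category_id=2 -> matches Electronics
All 5 rows appear; 1 has NULL category.

SQL:
SELECT a.name, b.name AS category
FROM products a
LEFT JOIN categories b ON a.category_id = b.id

Result:
name     | category   
---------+------------
Laptop   | Electronics
Webcam   | Books      
Notebook | Furniture  
Stapler  | NULL       
Camera   | Electronics


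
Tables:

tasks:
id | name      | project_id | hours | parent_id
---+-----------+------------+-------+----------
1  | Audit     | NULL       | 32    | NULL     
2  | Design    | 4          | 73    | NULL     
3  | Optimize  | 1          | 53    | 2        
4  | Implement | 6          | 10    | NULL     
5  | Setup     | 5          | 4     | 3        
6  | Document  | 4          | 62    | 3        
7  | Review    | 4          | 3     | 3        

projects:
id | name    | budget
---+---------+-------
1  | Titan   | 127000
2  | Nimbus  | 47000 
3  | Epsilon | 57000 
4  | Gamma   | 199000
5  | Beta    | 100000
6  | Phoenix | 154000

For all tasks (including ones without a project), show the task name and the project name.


LEFT JOIN keeps every row from tasks (the left table); where project_id has no match in projects, the project columns become NULL. Walk through each task:
  - task 1 (Audit): project_id=NULL, no match -> kept with NULL
  - task 2 (Design): project_id=4 -> matches Gamma
  - task 3 (Optimize): project_id=1 -> matches Titan
  - task 4 (Implement): project_id=6 -> matches Phoenix
  - task 5 (Setup): project_id=5 -> matches Beta
  - task 6 (Document): project_id=4 -> matches Gamma
  - task 7 (Review): project_id=4 -> matches Gamma
All 7 rows appear; 1 has NULL project.

SQL:
SELECT a.name, b.name AS project
FROM tasks a
LEFT JOIN projects b ON a.project_id = b.id

Result:
name      | project
----------+--------
Audit     | NULL   
Design    | Gamma  
Optimize  | Titan  
Implement | Phoenix
Setup     | Beta   
Document  | Gamma  
Review    | Gamma  


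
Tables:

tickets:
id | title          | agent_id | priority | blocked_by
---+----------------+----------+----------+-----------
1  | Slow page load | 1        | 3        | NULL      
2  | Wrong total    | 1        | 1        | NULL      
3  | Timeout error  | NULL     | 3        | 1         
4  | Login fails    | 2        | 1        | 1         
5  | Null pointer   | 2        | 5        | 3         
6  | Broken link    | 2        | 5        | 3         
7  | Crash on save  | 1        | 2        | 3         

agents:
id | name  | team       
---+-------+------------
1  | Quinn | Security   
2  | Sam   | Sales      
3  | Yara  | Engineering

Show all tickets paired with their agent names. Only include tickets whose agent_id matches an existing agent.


INNER JOIN keeps only tickets rows whose agent_id matches an id in agents. Walk through each ticket:
  - ticket 1 (Slow page load): agent_id=1 -> matches Quinn
  - ticket 2 (Wrong total): agent_id=1 -> matches Quinn
  - ticket 3 (Timeout error): agent_id=NULL, no match -> dropped
  - ticket 4 (Login fails): agent_id=2 -> matches Sam
  - ticket 5 (Null pointer): agent_id=2 -> matches Sam
  - ticket 6 (Broken link): agent_id=2 -> matches Sam
  - ticket 7 (Crash on save): agent_id=1 -> matches Quinn
So 1 of 7 rows is dropped.

SQL:
SELECT a.title, b.name AS agent
FROM tickets a
INNER JOIN agents b ON a.agent_id = b.id

Result:
title          | agent
---------------+------
Slow page load | Quinn
Wrong total    | Quinn
Login fails    | Sam  
Null pointer   | Sam  
Broken link    | Sam  
Crash on save  | Quinn


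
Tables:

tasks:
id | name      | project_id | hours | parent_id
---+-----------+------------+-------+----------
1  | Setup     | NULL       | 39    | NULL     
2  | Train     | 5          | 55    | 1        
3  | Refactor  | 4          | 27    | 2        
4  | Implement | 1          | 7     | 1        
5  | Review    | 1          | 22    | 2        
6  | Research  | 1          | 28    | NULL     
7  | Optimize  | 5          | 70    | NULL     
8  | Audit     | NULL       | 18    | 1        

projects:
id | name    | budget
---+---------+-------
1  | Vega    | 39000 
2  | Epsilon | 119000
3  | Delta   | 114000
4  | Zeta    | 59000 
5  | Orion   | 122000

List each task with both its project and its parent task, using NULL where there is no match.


Two LEFT JOINs from the same base table tasks: one to projects via project_id, one to tasks itself via parent_id. Both are LEFT so every task is preserved.
Match against projects:
  - task 1 (Setup): project_id=NULL, no match -> kept with NULL
  - task 2 (Train): project_id=5 -> matches Orion
  - task 3 (Refactor): project_id=4 -> matches Zeta
  - task 4 (Implement): project_id=1 -> matches Vega
  - task 5 (Review): project_id=1 -> matches Vega
  - task 6 (Research): project_id=1 -> matches Vega
  - task 7 (Optimize): project_id=5 -> matches Orion
  - task 8 (Audit): project_id=NULL, no match -> kept with NULL
Match against tasks (self):
  - task 1 (Setup): parent_id=NULL -> NULL
  - task 2 (Train): parent_id=1 -> Setup
  - task 3 (Refactor): parent_id=2 -> Train
  - task 4 (Implement): parent_id=1 -> Setup
  - task 5 (Review): parent_id=2 -> Train
  - task 6 (Research): parent_id=NULL -> NULL
  - task 7 (Optimize): parent_id=NULL -> NULL
  - task 8 (Audit): parent_id=1 -> Setup

SQL:
SELECT a.name, b.name AS project, c.name AS parent
FROM tasks a
LEFT JOIN projects b ON a.project_id = b.id
LEFT JOIN tasks c ON a.parent_id = c.id

Result:
name      | project | parent
----------+---------+-------
Setup     | NULL    | NULL  
Train     | Orion   | Setup 
Refactor  | Zeta    | Train 
Implement | Vega    | Setup 
Review    | Vega    | Train 
Research  | Vega    | NULL  
Optimize  | Orion   | NULL  
Audit     | NULL    | Setup 


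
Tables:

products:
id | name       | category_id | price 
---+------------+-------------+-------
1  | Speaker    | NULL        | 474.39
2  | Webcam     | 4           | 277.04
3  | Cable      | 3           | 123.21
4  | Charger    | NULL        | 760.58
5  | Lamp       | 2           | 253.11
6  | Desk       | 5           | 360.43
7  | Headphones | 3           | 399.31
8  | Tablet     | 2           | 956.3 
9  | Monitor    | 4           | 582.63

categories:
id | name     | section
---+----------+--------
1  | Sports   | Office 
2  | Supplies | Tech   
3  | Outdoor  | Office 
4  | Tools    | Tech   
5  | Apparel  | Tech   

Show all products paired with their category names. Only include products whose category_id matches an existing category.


INNER JOIN keeps only products rows whose category_id matches an id in categories. Walk through each product:
  - product 1 (Speaker): category_id=NULL, no match -> dropped
  - product 2 (Webcam): category_id=4 -> matches Tools
  - product 3 (Cable): category_id=3 -> matches Outdoor
  - product 4 (Charger): category_id=NULL, no match -> dropped
  - product 5 (Lamp): category_id=2 -> matches Supplies
  - product 6 (Desk): category_id=5 -> matches Apparel
  - product 7 (Headphones): category_id=3 -> matches Outdoor
  - product 8 (Tablet): category_id=2 -> matches Supplies
  - product 9 (Monitor): category_id=4 -> matches Tools
So 2 of 9 rows are dropped.

SQL:
SELECT a.name, b.name AS category
FROM products a
INNER JOIN categories b ON a.category_id = b.id

Result:
name       | category
-----------+---------
Webcam     | Tools   
Cable      | Outdoor 
Lamp       | Supplies
Desk       | Apparel 
Headphones | Outdoor 
Tablet     | Supplies
Monitor    | Tools   


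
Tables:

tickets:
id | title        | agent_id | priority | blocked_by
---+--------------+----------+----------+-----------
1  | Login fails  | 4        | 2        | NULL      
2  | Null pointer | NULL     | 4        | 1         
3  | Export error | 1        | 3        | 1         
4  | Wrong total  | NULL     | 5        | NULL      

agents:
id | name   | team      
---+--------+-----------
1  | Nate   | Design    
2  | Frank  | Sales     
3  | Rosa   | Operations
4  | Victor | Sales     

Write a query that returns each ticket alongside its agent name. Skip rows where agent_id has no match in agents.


INNER JOIN keeps only tickets rows whose agent_id matches an id in agents. Walk through each ticket:
  - ticket 1 (Login fails): agent_id=4 -> matches Victor
  - ticket 2 (Null pointer): agent_id=NULL, no match -> dropped
  - ticket 3 (Export error): agent_id=1 -> matches Nate
  - ticket 4 (Wrong total): agent_id=NULL, no match -> dropped
So 2 of 4 rows are dropped.

SQL:
SELECT a.title, b.name AS agent
FROM tickets a
INNER JOIN agents b ON a.agent_id = b.id

Result:
title        | agent 
-------------+-------
Login fails  | Victor
Export error | Nate  
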